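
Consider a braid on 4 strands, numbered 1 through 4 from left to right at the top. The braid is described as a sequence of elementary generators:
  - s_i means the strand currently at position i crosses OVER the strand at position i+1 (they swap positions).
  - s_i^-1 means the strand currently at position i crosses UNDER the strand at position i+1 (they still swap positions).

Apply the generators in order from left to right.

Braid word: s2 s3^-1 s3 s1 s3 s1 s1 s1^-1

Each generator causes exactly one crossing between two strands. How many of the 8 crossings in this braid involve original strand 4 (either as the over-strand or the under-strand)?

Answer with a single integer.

Answer: 3

Derivation:
Gen 1: crossing 2x3. Involves strand 4? no. Count so far: 0
Gen 2: crossing 2x4. Involves strand 4? yes. Count so far: 1
Gen 3: crossing 4x2. Involves strand 4? yes. Count so far: 2
Gen 4: crossing 1x3. Involves strand 4? no. Count so far: 2
Gen 5: crossing 2x4. Involves strand 4? yes. Count so far: 3
Gen 6: crossing 3x1. Involves strand 4? no. Count so far: 3
Gen 7: crossing 1x3. Involves strand 4? no. Count so far: 3
Gen 8: crossing 3x1. Involves strand 4? no. Count so far: 3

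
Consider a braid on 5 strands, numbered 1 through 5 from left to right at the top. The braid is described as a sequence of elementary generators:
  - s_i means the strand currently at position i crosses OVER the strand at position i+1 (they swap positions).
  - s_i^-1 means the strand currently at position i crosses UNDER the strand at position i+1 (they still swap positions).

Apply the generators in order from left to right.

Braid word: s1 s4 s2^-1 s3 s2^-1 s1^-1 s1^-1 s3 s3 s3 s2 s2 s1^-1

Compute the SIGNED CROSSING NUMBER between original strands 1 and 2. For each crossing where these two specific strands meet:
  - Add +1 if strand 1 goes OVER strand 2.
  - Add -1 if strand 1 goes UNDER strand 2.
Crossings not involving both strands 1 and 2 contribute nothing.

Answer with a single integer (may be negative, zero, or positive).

Gen 1: 1 over 2. Both 1&2? yes. Contrib: +1. Sum: 1
Gen 2: crossing 4x5. Both 1&2? no. Sum: 1
Gen 3: crossing 1x3. Both 1&2? no. Sum: 1
Gen 4: crossing 1x5. Both 1&2? no. Sum: 1
Gen 5: crossing 3x5. Both 1&2? no. Sum: 1
Gen 6: crossing 2x5. Both 1&2? no. Sum: 1
Gen 7: crossing 5x2. Both 1&2? no. Sum: 1
Gen 8: crossing 3x1. Both 1&2? no. Sum: 1
Gen 9: crossing 1x3. Both 1&2? no. Sum: 1
Gen 10: crossing 3x1. Both 1&2? no. Sum: 1
Gen 11: crossing 5x1. Both 1&2? no. Sum: 1
Gen 12: crossing 1x5. Both 1&2? no. Sum: 1
Gen 13: crossing 2x5. Both 1&2? no. Sum: 1

Answer: 1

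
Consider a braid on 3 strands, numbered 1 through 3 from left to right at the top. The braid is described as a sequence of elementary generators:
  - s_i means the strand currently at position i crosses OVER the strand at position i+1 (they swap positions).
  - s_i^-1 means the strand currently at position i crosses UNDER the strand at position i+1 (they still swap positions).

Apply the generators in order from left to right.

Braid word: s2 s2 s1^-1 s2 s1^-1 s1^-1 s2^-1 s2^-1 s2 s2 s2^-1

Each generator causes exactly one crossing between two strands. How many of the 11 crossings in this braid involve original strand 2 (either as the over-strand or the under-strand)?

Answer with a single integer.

Gen 1: crossing 2x3. Involves strand 2? yes. Count so far: 1
Gen 2: crossing 3x2. Involves strand 2? yes. Count so far: 2
Gen 3: crossing 1x2. Involves strand 2? yes. Count so far: 3
Gen 4: crossing 1x3. Involves strand 2? no. Count so far: 3
Gen 5: crossing 2x3. Involves strand 2? yes. Count so far: 4
Gen 6: crossing 3x2. Involves strand 2? yes. Count so far: 5
Gen 7: crossing 3x1. Involves strand 2? no. Count so far: 5
Gen 8: crossing 1x3. Involves strand 2? no. Count so far: 5
Gen 9: crossing 3x1. Involves strand 2? no. Count so far: 5
Gen 10: crossing 1x3. Involves strand 2? no. Count so far: 5
Gen 11: crossing 3x1. Involves strand 2? no. Count so far: 5

Answer: 5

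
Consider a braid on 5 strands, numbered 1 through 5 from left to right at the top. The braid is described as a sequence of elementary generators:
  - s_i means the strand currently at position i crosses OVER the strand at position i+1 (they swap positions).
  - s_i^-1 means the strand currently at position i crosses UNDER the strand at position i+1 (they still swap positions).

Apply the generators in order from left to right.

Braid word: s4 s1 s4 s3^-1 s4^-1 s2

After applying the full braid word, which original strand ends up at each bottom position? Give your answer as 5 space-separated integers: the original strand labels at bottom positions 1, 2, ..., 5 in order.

Gen 1 (s4): strand 4 crosses over strand 5. Perm now: [1 2 3 5 4]
Gen 2 (s1): strand 1 crosses over strand 2. Perm now: [2 1 3 5 4]
Gen 3 (s4): strand 5 crosses over strand 4. Perm now: [2 1 3 4 5]
Gen 4 (s3^-1): strand 3 crosses under strand 4. Perm now: [2 1 4 3 5]
Gen 5 (s4^-1): strand 3 crosses under strand 5. Perm now: [2 1 4 5 3]
Gen 6 (s2): strand 1 crosses over strand 4. Perm now: [2 4 1 5 3]

Answer: 2 4 1 5 3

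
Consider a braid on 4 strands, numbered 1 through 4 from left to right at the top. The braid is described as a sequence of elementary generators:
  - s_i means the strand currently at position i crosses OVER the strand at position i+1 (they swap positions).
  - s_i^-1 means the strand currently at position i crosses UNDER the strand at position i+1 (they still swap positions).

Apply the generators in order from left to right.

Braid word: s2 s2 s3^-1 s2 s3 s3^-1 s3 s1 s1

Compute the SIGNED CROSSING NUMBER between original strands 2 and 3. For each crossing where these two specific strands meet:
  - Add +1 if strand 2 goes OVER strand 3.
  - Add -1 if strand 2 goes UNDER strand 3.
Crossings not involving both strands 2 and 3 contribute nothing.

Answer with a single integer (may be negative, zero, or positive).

Answer: 3

Derivation:
Gen 1: 2 over 3. Both 2&3? yes. Contrib: +1. Sum: 1
Gen 2: 3 over 2. Both 2&3? yes. Contrib: -1. Sum: 0
Gen 3: crossing 3x4. Both 2&3? no. Sum: 0
Gen 4: crossing 2x4. Both 2&3? no. Sum: 0
Gen 5: 2 over 3. Both 2&3? yes. Contrib: +1. Sum: 1
Gen 6: 3 under 2. Both 2&3? yes. Contrib: +1. Sum: 2
Gen 7: 2 over 3. Both 2&3? yes. Contrib: +1. Sum: 3
Gen 8: crossing 1x4. Both 2&3? no. Sum: 3
Gen 9: crossing 4x1. Both 2&3? no. Sum: 3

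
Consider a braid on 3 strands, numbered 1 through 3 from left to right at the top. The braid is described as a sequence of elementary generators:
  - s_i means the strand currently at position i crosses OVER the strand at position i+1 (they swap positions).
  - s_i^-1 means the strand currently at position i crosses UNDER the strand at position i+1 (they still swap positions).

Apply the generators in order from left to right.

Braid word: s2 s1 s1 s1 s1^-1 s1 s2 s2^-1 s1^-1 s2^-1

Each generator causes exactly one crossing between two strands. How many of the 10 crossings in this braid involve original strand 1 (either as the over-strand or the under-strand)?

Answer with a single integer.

Gen 1: crossing 2x3. Involves strand 1? no. Count so far: 0
Gen 2: crossing 1x3. Involves strand 1? yes. Count so far: 1
Gen 3: crossing 3x1. Involves strand 1? yes. Count so far: 2
Gen 4: crossing 1x3. Involves strand 1? yes. Count so far: 3
Gen 5: crossing 3x1. Involves strand 1? yes. Count so far: 4
Gen 6: crossing 1x3. Involves strand 1? yes. Count so far: 5
Gen 7: crossing 1x2. Involves strand 1? yes. Count so far: 6
Gen 8: crossing 2x1. Involves strand 1? yes. Count so far: 7
Gen 9: crossing 3x1. Involves strand 1? yes. Count so far: 8
Gen 10: crossing 3x2. Involves strand 1? no. Count so far: 8

Answer: 8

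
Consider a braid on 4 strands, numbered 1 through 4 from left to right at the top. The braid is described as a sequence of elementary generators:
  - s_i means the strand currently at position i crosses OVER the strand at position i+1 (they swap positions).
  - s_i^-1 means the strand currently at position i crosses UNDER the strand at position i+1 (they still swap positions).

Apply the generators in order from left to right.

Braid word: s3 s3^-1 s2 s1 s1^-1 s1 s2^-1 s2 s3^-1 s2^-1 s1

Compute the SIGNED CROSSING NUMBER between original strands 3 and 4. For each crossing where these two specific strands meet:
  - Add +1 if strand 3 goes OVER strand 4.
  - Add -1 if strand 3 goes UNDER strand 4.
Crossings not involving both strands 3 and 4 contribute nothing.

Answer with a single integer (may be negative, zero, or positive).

Answer: 3

Derivation:
Gen 1: 3 over 4. Both 3&4? yes. Contrib: +1. Sum: 1
Gen 2: 4 under 3. Both 3&4? yes. Contrib: +1. Sum: 2
Gen 3: crossing 2x3. Both 3&4? no. Sum: 2
Gen 4: crossing 1x3. Both 3&4? no. Sum: 2
Gen 5: crossing 3x1. Both 3&4? no. Sum: 2
Gen 6: crossing 1x3. Both 3&4? no. Sum: 2
Gen 7: crossing 1x2. Both 3&4? no. Sum: 2
Gen 8: crossing 2x1. Both 3&4? no. Sum: 2
Gen 9: crossing 2x4. Both 3&4? no. Sum: 2
Gen 10: crossing 1x4. Both 3&4? no. Sum: 2
Gen 11: 3 over 4. Both 3&4? yes. Contrib: +1. Sum: 3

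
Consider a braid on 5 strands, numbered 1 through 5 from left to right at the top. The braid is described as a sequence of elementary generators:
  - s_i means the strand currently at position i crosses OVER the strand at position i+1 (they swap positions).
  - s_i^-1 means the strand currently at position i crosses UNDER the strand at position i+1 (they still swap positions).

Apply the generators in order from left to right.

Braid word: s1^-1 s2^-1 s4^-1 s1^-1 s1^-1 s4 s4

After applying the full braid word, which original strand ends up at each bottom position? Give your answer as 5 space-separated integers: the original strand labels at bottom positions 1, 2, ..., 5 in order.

Gen 1 (s1^-1): strand 1 crosses under strand 2. Perm now: [2 1 3 4 5]
Gen 2 (s2^-1): strand 1 crosses under strand 3. Perm now: [2 3 1 4 5]
Gen 3 (s4^-1): strand 4 crosses under strand 5. Perm now: [2 3 1 5 4]
Gen 4 (s1^-1): strand 2 crosses under strand 3. Perm now: [3 2 1 5 4]
Gen 5 (s1^-1): strand 3 crosses under strand 2. Perm now: [2 3 1 5 4]
Gen 6 (s4): strand 5 crosses over strand 4. Perm now: [2 3 1 4 5]
Gen 7 (s4): strand 4 crosses over strand 5. Perm now: [2 3 1 5 4]

Answer: 2 3 1 5 4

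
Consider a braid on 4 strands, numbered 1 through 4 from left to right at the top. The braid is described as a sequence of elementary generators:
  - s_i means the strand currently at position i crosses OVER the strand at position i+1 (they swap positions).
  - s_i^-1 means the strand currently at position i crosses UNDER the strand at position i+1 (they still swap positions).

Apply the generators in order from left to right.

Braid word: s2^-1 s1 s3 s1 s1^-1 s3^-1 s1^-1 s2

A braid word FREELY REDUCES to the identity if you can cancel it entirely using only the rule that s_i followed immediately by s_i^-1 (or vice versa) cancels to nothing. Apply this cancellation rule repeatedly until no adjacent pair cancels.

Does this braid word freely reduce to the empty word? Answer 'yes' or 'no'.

Gen 1 (s2^-1): push. Stack: [s2^-1]
Gen 2 (s1): push. Stack: [s2^-1 s1]
Gen 3 (s3): push. Stack: [s2^-1 s1 s3]
Gen 4 (s1): push. Stack: [s2^-1 s1 s3 s1]
Gen 5 (s1^-1): cancels prior s1. Stack: [s2^-1 s1 s3]
Gen 6 (s3^-1): cancels prior s3. Stack: [s2^-1 s1]
Gen 7 (s1^-1): cancels prior s1. Stack: [s2^-1]
Gen 8 (s2): cancels prior s2^-1. Stack: []
Reduced word: (empty)

Answer: yes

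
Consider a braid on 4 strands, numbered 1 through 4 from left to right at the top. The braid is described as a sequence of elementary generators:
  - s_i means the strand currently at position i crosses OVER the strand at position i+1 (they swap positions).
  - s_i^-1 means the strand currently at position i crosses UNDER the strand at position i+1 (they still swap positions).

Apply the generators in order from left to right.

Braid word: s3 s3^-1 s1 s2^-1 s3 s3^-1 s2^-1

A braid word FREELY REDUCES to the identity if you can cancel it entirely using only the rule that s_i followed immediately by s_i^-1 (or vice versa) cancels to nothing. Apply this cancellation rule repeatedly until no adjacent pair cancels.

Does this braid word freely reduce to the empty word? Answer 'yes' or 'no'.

Answer: no

Derivation:
Gen 1 (s3): push. Stack: [s3]
Gen 2 (s3^-1): cancels prior s3. Stack: []
Gen 3 (s1): push. Stack: [s1]
Gen 4 (s2^-1): push. Stack: [s1 s2^-1]
Gen 5 (s3): push. Stack: [s1 s2^-1 s3]
Gen 6 (s3^-1): cancels prior s3. Stack: [s1 s2^-1]
Gen 7 (s2^-1): push. Stack: [s1 s2^-1 s2^-1]
Reduced word: s1 s2^-1 s2^-1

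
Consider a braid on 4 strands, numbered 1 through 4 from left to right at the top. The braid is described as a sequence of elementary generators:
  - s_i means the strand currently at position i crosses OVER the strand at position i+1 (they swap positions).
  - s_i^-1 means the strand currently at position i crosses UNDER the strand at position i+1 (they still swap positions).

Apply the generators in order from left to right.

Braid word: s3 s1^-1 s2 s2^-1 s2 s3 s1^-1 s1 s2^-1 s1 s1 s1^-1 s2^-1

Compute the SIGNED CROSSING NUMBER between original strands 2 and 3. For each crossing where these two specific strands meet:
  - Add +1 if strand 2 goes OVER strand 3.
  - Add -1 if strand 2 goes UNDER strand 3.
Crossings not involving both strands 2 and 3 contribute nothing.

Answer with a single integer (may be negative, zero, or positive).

Answer: -1

Derivation:
Gen 1: crossing 3x4. Both 2&3? no. Sum: 0
Gen 2: crossing 1x2. Both 2&3? no. Sum: 0
Gen 3: crossing 1x4. Both 2&3? no. Sum: 0
Gen 4: crossing 4x1. Both 2&3? no. Sum: 0
Gen 5: crossing 1x4. Both 2&3? no. Sum: 0
Gen 6: crossing 1x3. Both 2&3? no. Sum: 0
Gen 7: crossing 2x4. Both 2&3? no. Sum: 0
Gen 8: crossing 4x2. Both 2&3? no. Sum: 0
Gen 9: crossing 4x3. Both 2&3? no. Sum: 0
Gen 10: 2 over 3. Both 2&3? yes. Contrib: +1. Sum: 1
Gen 11: 3 over 2. Both 2&3? yes. Contrib: -1. Sum: 0
Gen 12: 2 under 3. Both 2&3? yes. Contrib: -1. Sum: -1
Gen 13: crossing 2x4. Both 2&3? no. Sum: -1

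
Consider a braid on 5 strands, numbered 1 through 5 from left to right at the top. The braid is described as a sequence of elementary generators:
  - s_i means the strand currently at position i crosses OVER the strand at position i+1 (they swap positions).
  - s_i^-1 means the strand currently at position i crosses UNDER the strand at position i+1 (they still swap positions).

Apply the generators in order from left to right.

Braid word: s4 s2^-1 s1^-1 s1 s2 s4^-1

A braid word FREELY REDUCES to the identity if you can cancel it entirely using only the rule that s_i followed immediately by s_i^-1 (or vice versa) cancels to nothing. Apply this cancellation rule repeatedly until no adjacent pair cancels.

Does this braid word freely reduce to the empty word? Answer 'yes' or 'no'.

Gen 1 (s4): push. Stack: [s4]
Gen 2 (s2^-1): push. Stack: [s4 s2^-1]
Gen 3 (s1^-1): push. Stack: [s4 s2^-1 s1^-1]
Gen 4 (s1): cancels prior s1^-1. Stack: [s4 s2^-1]
Gen 5 (s2): cancels prior s2^-1. Stack: [s4]
Gen 6 (s4^-1): cancels prior s4. Stack: []
Reduced word: (empty)

Answer: yes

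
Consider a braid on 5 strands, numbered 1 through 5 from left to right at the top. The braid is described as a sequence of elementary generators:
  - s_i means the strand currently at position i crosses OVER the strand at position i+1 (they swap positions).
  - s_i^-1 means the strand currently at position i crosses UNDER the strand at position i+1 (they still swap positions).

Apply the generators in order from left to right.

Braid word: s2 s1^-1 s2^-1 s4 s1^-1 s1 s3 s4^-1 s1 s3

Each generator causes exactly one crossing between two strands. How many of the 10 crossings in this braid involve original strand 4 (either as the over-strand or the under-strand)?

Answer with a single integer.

Gen 1: crossing 2x3. Involves strand 4? no. Count so far: 0
Gen 2: crossing 1x3. Involves strand 4? no. Count so far: 0
Gen 3: crossing 1x2. Involves strand 4? no. Count so far: 0
Gen 4: crossing 4x5. Involves strand 4? yes. Count so far: 1
Gen 5: crossing 3x2. Involves strand 4? no. Count so far: 1
Gen 6: crossing 2x3. Involves strand 4? no. Count so far: 1
Gen 7: crossing 1x5. Involves strand 4? no. Count so far: 1
Gen 8: crossing 1x4. Involves strand 4? yes. Count so far: 2
Gen 9: crossing 3x2. Involves strand 4? no. Count so far: 2
Gen 10: crossing 5x4. Involves strand 4? yes. Count so far: 3

Answer: 3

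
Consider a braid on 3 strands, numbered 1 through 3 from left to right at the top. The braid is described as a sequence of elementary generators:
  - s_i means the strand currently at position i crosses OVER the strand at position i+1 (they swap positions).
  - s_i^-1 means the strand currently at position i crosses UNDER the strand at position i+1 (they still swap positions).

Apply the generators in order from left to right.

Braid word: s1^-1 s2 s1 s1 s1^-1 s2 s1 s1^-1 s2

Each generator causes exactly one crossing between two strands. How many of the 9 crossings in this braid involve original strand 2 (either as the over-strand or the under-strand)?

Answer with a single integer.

Gen 1: crossing 1x2. Involves strand 2? yes. Count so far: 1
Gen 2: crossing 1x3. Involves strand 2? no. Count so far: 1
Gen 3: crossing 2x3. Involves strand 2? yes. Count so far: 2
Gen 4: crossing 3x2. Involves strand 2? yes. Count so far: 3
Gen 5: crossing 2x3. Involves strand 2? yes. Count so far: 4
Gen 6: crossing 2x1. Involves strand 2? yes. Count so far: 5
Gen 7: crossing 3x1. Involves strand 2? no. Count so far: 5
Gen 8: crossing 1x3. Involves strand 2? no. Count so far: 5
Gen 9: crossing 1x2. Involves strand 2? yes. Count so far: 6

Answer: 6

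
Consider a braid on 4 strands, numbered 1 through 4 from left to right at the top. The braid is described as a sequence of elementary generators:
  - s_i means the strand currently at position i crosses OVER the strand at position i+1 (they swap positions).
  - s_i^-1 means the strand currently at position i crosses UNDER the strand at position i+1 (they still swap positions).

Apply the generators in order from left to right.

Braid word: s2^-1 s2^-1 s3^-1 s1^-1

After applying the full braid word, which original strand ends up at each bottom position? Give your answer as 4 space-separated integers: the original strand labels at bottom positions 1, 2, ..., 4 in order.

Answer: 2 1 4 3

Derivation:
Gen 1 (s2^-1): strand 2 crosses under strand 3. Perm now: [1 3 2 4]
Gen 2 (s2^-1): strand 3 crosses under strand 2. Perm now: [1 2 3 4]
Gen 3 (s3^-1): strand 3 crosses under strand 4. Perm now: [1 2 4 3]
Gen 4 (s1^-1): strand 1 crosses under strand 2. Perm now: [2 1 4 3]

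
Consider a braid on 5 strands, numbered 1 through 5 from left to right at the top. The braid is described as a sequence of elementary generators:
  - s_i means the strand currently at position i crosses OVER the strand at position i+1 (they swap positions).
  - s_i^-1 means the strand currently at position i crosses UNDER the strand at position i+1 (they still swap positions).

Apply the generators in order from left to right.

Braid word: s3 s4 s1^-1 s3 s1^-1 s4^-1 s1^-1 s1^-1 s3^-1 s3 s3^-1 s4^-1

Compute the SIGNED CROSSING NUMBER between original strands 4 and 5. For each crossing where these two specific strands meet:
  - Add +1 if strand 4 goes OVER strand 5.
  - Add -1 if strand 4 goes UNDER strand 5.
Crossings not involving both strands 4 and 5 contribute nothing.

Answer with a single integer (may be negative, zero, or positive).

Answer: 2

Derivation:
Gen 1: crossing 3x4. Both 4&5? no. Sum: 0
Gen 2: crossing 3x5. Both 4&5? no. Sum: 0
Gen 3: crossing 1x2. Both 4&5? no. Sum: 0
Gen 4: 4 over 5. Both 4&5? yes. Contrib: +1. Sum: 1
Gen 5: crossing 2x1. Both 4&5? no. Sum: 1
Gen 6: crossing 4x3. Both 4&5? no. Sum: 1
Gen 7: crossing 1x2. Both 4&5? no. Sum: 1
Gen 8: crossing 2x1. Both 4&5? no. Sum: 1
Gen 9: crossing 5x3. Both 4&5? no. Sum: 1
Gen 10: crossing 3x5. Both 4&5? no. Sum: 1
Gen 11: crossing 5x3. Both 4&5? no. Sum: 1
Gen 12: 5 under 4. Both 4&5? yes. Contrib: +1. Sum: 2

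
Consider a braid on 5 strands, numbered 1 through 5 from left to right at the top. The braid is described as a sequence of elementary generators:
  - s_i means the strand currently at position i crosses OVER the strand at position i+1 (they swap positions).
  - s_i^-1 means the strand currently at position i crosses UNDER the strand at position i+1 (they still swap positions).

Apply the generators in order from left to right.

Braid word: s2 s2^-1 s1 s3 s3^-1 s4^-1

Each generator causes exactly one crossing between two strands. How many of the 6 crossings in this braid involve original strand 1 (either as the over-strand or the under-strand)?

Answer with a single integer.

Gen 1: crossing 2x3. Involves strand 1? no. Count so far: 0
Gen 2: crossing 3x2. Involves strand 1? no. Count so far: 0
Gen 3: crossing 1x2. Involves strand 1? yes. Count so far: 1
Gen 4: crossing 3x4. Involves strand 1? no. Count so far: 1
Gen 5: crossing 4x3. Involves strand 1? no. Count so far: 1
Gen 6: crossing 4x5. Involves strand 1? no. Count so far: 1

Answer: 1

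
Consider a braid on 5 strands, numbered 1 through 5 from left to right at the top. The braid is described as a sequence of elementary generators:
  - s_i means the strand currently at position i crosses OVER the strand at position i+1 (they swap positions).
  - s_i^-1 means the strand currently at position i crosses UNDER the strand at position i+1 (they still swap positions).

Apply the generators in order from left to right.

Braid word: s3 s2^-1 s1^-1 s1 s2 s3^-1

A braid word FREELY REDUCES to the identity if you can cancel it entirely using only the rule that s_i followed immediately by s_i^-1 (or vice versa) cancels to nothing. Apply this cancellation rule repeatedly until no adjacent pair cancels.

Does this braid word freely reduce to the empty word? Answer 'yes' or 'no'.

Gen 1 (s3): push. Stack: [s3]
Gen 2 (s2^-1): push. Stack: [s3 s2^-1]
Gen 3 (s1^-1): push. Stack: [s3 s2^-1 s1^-1]
Gen 4 (s1): cancels prior s1^-1. Stack: [s3 s2^-1]
Gen 5 (s2): cancels prior s2^-1. Stack: [s3]
Gen 6 (s3^-1): cancels prior s3. Stack: []
Reduced word: (empty)

Answer: yes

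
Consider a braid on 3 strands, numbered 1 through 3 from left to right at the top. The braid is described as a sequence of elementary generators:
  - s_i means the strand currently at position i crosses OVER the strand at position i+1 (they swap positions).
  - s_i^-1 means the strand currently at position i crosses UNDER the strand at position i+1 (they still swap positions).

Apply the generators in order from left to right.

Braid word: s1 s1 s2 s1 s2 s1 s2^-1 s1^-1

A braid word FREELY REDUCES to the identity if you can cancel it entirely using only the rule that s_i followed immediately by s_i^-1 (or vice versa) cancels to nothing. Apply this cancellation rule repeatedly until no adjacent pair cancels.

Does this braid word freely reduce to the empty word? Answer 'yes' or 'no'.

Answer: no

Derivation:
Gen 1 (s1): push. Stack: [s1]
Gen 2 (s1): push. Stack: [s1 s1]
Gen 3 (s2): push. Stack: [s1 s1 s2]
Gen 4 (s1): push. Stack: [s1 s1 s2 s1]
Gen 5 (s2): push. Stack: [s1 s1 s2 s1 s2]
Gen 6 (s1): push. Stack: [s1 s1 s2 s1 s2 s1]
Gen 7 (s2^-1): push. Stack: [s1 s1 s2 s1 s2 s1 s2^-1]
Gen 8 (s1^-1): push. Stack: [s1 s1 s2 s1 s2 s1 s2^-1 s1^-1]
Reduced word: s1 s1 s2 s1 s2 s1 s2^-1 s1^-1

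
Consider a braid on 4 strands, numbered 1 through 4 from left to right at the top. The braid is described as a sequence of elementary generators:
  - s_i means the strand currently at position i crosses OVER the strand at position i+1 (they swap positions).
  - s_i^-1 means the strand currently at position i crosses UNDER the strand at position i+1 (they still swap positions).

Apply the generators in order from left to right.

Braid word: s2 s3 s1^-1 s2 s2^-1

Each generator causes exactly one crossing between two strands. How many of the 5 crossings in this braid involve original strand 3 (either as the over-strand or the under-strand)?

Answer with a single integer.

Gen 1: crossing 2x3. Involves strand 3? yes. Count so far: 1
Gen 2: crossing 2x4. Involves strand 3? no. Count so far: 1
Gen 3: crossing 1x3. Involves strand 3? yes. Count so far: 2
Gen 4: crossing 1x4. Involves strand 3? no. Count so far: 2
Gen 5: crossing 4x1. Involves strand 3? no. Count so far: 2

Answer: 2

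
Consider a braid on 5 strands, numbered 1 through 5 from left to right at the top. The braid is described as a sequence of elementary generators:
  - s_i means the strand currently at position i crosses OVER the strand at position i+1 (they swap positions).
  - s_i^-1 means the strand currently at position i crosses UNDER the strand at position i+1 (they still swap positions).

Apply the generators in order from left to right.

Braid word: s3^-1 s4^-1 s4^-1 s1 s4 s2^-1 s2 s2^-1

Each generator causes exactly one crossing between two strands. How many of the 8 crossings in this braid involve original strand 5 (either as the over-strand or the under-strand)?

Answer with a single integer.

Answer: 3

Derivation:
Gen 1: crossing 3x4. Involves strand 5? no. Count so far: 0
Gen 2: crossing 3x5. Involves strand 5? yes. Count so far: 1
Gen 3: crossing 5x3. Involves strand 5? yes. Count so far: 2
Gen 4: crossing 1x2. Involves strand 5? no. Count so far: 2
Gen 5: crossing 3x5. Involves strand 5? yes. Count so far: 3
Gen 6: crossing 1x4. Involves strand 5? no. Count so far: 3
Gen 7: crossing 4x1. Involves strand 5? no. Count so far: 3
Gen 8: crossing 1x4. Involves strand 5? no. Count so far: 3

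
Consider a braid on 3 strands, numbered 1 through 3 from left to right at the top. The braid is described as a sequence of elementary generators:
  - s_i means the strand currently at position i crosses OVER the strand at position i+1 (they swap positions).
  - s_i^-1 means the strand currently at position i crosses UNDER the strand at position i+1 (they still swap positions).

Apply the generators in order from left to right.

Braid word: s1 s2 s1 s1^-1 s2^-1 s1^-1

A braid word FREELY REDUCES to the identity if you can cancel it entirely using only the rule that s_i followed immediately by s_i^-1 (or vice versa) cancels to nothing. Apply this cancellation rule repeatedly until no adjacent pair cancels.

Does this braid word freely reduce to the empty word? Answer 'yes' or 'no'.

Answer: yes

Derivation:
Gen 1 (s1): push. Stack: [s1]
Gen 2 (s2): push. Stack: [s1 s2]
Gen 3 (s1): push. Stack: [s1 s2 s1]
Gen 4 (s1^-1): cancels prior s1. Stack: [s1 s2]
Gen 5 (s2^-1): cancels prior s2. Stack: [s1]
Gen 6 (s1^-1): cancels prior s1. Stack: []
Reduced word: (empty)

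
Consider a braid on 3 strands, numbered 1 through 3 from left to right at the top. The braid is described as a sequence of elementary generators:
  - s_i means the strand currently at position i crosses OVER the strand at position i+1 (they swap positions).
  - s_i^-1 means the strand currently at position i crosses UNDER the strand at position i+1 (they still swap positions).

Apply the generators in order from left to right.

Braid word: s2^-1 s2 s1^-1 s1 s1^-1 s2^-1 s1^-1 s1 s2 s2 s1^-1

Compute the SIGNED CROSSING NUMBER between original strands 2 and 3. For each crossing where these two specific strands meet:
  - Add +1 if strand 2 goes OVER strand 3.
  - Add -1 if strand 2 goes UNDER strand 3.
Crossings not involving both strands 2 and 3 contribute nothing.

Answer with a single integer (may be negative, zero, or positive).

Answer: -5

Derivation:
Gen 1: 2 under 3. Both 2&3? yes. Contrib: -1. Sum: -1
Gen 2: 3 over 2. Both 2&3? yes. Contrib: -1. Sum: -2
Gen 3: crossing 1x2. Both 2&3? no. Sum: -2
Gen 4: crossing 2x1. Both 2&3? no. Sum: -2
Gen 5: crossing 1x2. Both 2&3? no. Sum: -2
Gen 6: crossing 1x3. Both 2&3? no. Sum: -2
Gen 7: 2 under 3. Both 2&3? yes. Contrib: -1. Sum: -3
Gen 8: 3 over 2. Both 2&3? yes. Contrib: -1. Sum: -4
Gen 9: crossing 3x1. Both 2&3? no. Sum: -4
Gen 10: crossing 1x3. Both 2&3? no. Sum: -4
Gen 11: 2 under 3. Both 2&3? yes. Contrib: -1. Sum: -5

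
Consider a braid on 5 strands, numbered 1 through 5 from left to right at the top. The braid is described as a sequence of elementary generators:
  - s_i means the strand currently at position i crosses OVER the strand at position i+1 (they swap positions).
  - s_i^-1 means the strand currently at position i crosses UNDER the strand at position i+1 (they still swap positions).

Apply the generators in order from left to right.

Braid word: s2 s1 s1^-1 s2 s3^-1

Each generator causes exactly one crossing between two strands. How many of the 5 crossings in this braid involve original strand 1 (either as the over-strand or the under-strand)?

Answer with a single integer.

Gen 1: crossing 2x3. Involves strand 1? no. Count so far: 0
Gen 2: crossing 1x3. Involves strand 1? yes. Count so far: 1
Gen 3: crossing 3x1. Involves strand 1? yes. Count so far: 2
Gen 4: crossing 3x2. Involves strand 1? no. Count so far: 2
Gen 5: crossing 3x4. Involves strand 1? no. Count so far: 2

Answer: 2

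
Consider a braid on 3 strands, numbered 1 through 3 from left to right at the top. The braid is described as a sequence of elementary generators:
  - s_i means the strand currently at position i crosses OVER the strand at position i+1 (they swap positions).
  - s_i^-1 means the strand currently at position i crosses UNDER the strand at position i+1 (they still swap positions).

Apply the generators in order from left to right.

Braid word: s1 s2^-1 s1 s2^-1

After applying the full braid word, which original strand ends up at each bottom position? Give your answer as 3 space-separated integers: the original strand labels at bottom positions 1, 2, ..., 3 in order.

Gen 1 (s1): strand 1 crosses over strand 2. Perm now: [2 1 3]
Gen 2 (s2^-1): strand 1 crosses under strand 3. Perm now: [2 3 1]
Gen 3 (s1): strand 2 crosses over strand 3. Perm now: [3 2 1]
Gen 4 (s2^-1): strand 2 crosses under strand 1. Perm now: [3 1 2]

Answer: 3 1 2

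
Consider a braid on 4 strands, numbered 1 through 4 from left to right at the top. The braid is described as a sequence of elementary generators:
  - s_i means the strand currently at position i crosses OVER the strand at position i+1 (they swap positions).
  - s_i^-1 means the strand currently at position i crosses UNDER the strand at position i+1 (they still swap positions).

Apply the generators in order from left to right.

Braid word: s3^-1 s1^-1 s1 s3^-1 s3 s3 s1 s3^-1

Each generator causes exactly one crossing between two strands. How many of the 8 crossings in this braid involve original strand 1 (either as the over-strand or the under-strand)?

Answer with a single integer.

Gen 1: crossing 3x4. Involves strand 1? no. Count so far: 0
Gen 2: crossing 1x2. Involves strand 1? yes. Count so far: 1
Gen 3: crossing 2x1. Involves strand 1? yes. Count so far: 2
Gen 4: crossing 4x3. Involves strand 1? no. Count so far: 2
Gen 5: crossing 3x4. Involves strand 1? no. Count so far: 2
Gen 6: crossing 4x3. Involves strand 1? no. Count so far: 2
Gen 7: crossing 1x2. Involves strand 1? yes. Count so far: 3
Gen 8: crossing 3x4. Involves strand 1? no. Count so far: 3

Answer: 3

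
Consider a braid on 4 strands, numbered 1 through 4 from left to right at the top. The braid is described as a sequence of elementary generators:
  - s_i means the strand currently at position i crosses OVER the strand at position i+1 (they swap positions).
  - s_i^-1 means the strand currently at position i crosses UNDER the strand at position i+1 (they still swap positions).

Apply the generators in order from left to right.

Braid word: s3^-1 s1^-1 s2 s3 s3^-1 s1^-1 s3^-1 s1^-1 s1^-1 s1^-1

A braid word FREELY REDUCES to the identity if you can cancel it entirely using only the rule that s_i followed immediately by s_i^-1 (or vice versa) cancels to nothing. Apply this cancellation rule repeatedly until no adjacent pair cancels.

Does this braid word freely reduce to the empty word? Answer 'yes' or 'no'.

Gen 1 (s3^-1): push. Stack: [s3^-1]
Gen 2 (s1^-1): push. Stack: [s3^-1 s1^-1]
Gen 3 (s2): push. Stack: [s3^-1 s1^-1 s2]
Gen 4 (s3): push. Stack: [s3^-1 s1^-1 s2 s3]
Gen 5 (s3^-1): cancels prior s3. Stack: [s3^-1 s1^-1 s2]
Gen 6 (s1^-1): push. Stack: [s3^-1 s1^-1 s2 s1^-1]
Gen 7 (s3^-1): push. Stack: [s3^-1 s1^-1 s2 s1^-1 s3^-1]
Gen 8 (s1^-1): push. Stack: [s3^-1 s1^-1 s2 s1^-1 s3^-1 s1^-1]
Gen 9 (s1^-1): push. Stack: [s3^-1 s1^-1 s2 s1^-1 s3^-1 s1^-1 s1^-1]
Gen 10 (s1^-1): push. Stack: [s3^-1 s1^-1 s2 s1^-1 s3^-1 s1^-1 s1^-1 s1^-1]
Reduced word: s3^-1 s1^-1 s2 s1^-1 s3^-1 s1^-1 s1^-1 s1^-1

Answer: no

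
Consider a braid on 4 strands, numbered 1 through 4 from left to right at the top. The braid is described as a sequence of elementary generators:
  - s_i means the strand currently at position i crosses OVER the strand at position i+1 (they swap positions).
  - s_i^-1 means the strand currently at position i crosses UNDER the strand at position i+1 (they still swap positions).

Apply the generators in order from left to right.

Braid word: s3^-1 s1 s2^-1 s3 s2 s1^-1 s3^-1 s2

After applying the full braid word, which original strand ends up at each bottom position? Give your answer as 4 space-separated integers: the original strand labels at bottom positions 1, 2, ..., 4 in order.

Gen 1 (s3^-1): strand 3 crosses under strand 4. Perm now: [1 2 4 3]
Gen 2 (s1): strand 1 crosses over strand 2. Perm now: [2 1 4 3]
Gen 3 (s2^-1): strand 1 crosses under strand 4. Perm now: [2 4 1 3]
Gen 4 (s3): strand 1 crosses over strand 3. Perm now: [2 4 3 1]
Gen 5 (s2): strand 4 crosses over strand 3. Perm now: [2 3 4 1]
Gen 6 (s1^-1): strand 2 crosses under strand 3. Perm now: [3 2 4 1]
Gen 7 (s3^-1): strand 4 crosses under strand 1. Perm now: [3 2 1 4]
Gen 8 (s2): strand 2 crosses over strand 1. Perm now: [3 1 2 4]

Answer: 3 1 2 4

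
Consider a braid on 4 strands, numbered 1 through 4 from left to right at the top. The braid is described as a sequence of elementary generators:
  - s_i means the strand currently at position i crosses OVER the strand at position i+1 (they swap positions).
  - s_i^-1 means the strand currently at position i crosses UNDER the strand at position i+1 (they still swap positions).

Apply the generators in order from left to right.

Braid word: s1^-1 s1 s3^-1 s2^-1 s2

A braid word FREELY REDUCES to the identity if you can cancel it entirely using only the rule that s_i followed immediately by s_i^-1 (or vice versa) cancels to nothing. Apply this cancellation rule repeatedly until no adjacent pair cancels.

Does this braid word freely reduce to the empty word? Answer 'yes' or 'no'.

Gen 1 (s1^-1): push. Stack: [s1^-1]
Gen 2 (s1): cancels prior s1^-1. Stack: []
Gen 3 (s3^-1): push. Stack: [s3^-1]
Gen 4 (s2^-1): push. Stack: [s3^-1 s2^-1]
Gen 5 (s2): cancels prior s2^-1. Stack: [s3^-1]
Reduced word: s3^-1

Answer: no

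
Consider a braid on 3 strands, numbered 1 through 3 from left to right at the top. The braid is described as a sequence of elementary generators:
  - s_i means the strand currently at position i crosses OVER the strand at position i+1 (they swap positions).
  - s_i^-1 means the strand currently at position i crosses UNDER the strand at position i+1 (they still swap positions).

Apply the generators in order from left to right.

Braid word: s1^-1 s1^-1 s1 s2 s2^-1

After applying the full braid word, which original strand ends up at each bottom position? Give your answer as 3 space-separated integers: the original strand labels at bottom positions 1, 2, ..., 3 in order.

Gen 1 (s1^-1): strand 1 crosses under strand 2. Perm now: [2 1 3]
Gen 2 (s1^-1): strand 2 crosses under strand 1. Perm now: [1 2 3]
Gen 3 (s1): strand 1 crosses over strand 2. Perm now: [2 1 3]
Gen 4 (s2): strand 1 crosses over strand 3. Perm now: [2 3 1]
Gen 5 (s2^-1): strand 3 crosses under strand 1. Perm now: [2 1 3]

Answer: 2 1 3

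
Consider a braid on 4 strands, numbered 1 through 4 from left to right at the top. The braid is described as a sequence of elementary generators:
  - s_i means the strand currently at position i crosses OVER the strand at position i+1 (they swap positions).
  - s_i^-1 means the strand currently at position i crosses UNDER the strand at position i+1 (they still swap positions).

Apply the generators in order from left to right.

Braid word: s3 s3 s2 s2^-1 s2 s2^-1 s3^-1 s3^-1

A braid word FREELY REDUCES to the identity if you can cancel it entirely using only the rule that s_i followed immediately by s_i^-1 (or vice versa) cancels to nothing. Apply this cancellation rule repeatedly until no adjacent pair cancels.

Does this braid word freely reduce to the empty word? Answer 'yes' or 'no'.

Answer: yes

Derivation:
Gen 1 (s3): push. Stack: [s3]
Gen 2 (s3): push. Stack: [s3 s3]
Gen 3 (s2): push. Stack: [s3 s3 s2]
Gen 4 (s2^-1): cancels prior s2. Stack: [s3 s3]
Gen 5 (s2): push. Stack: [s3 s3 s2]
Gen 6 (s2^-1): cancels prior s2. Stack: [s3 s3]
Gen 7 (s3^-1): cancels prior s3. Stack: [s3]
Gen 8 (s3^-1): cancels prior s3. Stack: []
Reduced word: (empty)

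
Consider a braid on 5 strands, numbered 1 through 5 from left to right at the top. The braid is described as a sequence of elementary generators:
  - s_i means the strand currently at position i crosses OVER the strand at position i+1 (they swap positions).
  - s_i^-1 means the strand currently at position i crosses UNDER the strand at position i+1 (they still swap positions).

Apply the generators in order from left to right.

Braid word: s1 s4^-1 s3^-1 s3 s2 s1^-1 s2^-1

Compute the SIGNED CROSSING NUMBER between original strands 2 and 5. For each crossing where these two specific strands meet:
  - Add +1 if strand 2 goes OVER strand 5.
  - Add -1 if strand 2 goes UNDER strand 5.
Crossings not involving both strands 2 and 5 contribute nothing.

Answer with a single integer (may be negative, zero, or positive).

Gen 1: crossing 1x2. Both 2&5? no. Sum: 0
Gen 2: crossing 4x5. Both 2&5? no. Sum: 0
Gen 3: crossing 3x5. Both 2&5? no. Sum: 0
Gen 4: crossing 5x3. Both 2&5? no. Sum: 0
Gen 5: crossing 1x3. Both 2&5? no. Sum: 0
Gen 6: crossing 2x3. Both 2&5? no. Sum: 0
Gen 7: crossing 2x1. Both 2&5? no. Sum: 0

Answer: 0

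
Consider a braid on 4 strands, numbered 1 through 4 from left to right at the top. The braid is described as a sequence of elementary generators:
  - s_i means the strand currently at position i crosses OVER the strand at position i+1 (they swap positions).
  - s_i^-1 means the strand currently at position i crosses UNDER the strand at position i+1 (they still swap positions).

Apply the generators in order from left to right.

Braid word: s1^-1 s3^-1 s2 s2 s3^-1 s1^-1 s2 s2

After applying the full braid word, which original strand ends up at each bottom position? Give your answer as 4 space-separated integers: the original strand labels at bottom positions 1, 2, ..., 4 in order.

Answer: 1 2 3 4

Derivation:
Gen 1 (s1^-1): strand 1 crosses under strand 2. Perm now: [2 1 3 4]
Gen 2 (s3^-1): strand 3 crosses under strand 4. Perm now: [2 1 4 3]
Gen 3 (s2): strand 1 crosses over strand 4. Perm now: [2 4 1 3]
Gen 4 (s2): strand 4 crosses over strand 1. Perm now: [2 1 4 3]
Gen 5 (s3^-1): strand 4 crosses under strand 3. Perm now: [2 1 3 4]
Gen 6 (s1^-1): strand 2 crosses under strand 1. Perm now: [1 2 3 4]
Gen 7 (s2): strand 2 crosses over strand 3. Perm now: [1 3 2 4]
Gen 8 (s2): strand 3 crosses over strand 2. Perm now: [1 2 3 4]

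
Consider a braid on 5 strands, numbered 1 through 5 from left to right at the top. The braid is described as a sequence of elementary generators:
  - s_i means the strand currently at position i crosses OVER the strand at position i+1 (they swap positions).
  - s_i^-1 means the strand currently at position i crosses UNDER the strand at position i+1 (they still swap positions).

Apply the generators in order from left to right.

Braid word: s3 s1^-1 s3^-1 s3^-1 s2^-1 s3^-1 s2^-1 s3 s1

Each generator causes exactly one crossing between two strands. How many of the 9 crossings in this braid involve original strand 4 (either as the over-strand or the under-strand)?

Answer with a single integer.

Answer: 6

Derivation:
Gen 1: crossing 3x4. Involves strand 4? yes. Count so far: 1
Gen 2: crossing 1x2. Involves strand 4? no. Count so far: 1
Gen 3: crossing 4x3. Involves strand 4? yes. Count so far: 2
Gen 4: crossing 3x4. Involves strand 4? yes. Count so far: 3
Gen 5: crossing 1x4. Involves strand 4? yes. Count so far: 4
Gen 6: crossing 1x3. Involves strand 4? no. Count so far: 4
Gen 7: crossing 4x3. Involves strand 4? yes. Count so far: 5
Gen 8: crossing 4x1. Involves strand 4? yes. Count so far: 6
Gen 9: crossing 2x3. Involves strand 4? no. Count so far: 6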